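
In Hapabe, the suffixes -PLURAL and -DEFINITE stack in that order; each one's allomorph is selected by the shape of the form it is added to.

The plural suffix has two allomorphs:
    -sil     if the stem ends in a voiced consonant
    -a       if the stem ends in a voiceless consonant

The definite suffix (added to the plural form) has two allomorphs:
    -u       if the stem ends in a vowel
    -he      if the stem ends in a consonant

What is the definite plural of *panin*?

*panin*: final consonant = /n/, voiced → -sil → *paninsil*.
The final sound of the plural form *paninsil* is /l/, which is a consonant, so the definite suffix is -he, giving *paninsilhe*.

paninsilhe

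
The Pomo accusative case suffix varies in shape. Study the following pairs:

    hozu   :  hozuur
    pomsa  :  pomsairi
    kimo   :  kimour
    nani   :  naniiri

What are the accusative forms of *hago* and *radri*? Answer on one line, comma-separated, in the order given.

The alternation tracks the last vowel of the stem — -ur when the last vowel of the stem is a rounded vowel (*hozu*, *kimo*); -iri when the last vowel of the stem is an unrounded vowel (*pomsa*, *nani*).
*hago*: last vowel = /o/, a rounded vowel → -ur → *hagour*.
The last vowel of *radri* is /i/, which is an unrounded vowel, so the suffix is -iri, giving *radriiri*.

hagour, radriiri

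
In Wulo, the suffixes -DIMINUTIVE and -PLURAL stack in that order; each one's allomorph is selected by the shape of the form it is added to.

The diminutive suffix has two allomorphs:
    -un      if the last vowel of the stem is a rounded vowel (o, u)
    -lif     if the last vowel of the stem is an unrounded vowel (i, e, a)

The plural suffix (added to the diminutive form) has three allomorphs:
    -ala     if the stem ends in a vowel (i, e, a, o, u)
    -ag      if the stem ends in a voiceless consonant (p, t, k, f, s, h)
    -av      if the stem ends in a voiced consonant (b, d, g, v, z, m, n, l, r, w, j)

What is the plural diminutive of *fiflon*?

fiflonunav

Since the last vowel of *fiflon* is /o/ (a rounded vowel), it takes -un, giving *fiflonun*.
The diminutive form *fiflonun* — final sound /n/ (a voiced consonant) → -av → *fiflonunav*.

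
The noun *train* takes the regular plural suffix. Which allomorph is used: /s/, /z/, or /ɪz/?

/z/

The stem *train* ends in a voiced non-sibilant sound.
The plural suffix surfaces as /ɪz/ after sibilants, /s/ after other voiceless consonants, and /z/ after other voiced sounds.
So the plural -s on *train* is pronounced /z/.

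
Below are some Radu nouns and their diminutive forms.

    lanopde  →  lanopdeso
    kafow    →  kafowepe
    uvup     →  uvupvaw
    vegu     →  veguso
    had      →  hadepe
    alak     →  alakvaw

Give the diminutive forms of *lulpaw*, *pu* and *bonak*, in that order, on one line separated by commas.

The pattern is voicing of the final sound: -vaw when the stem ends in a voiceless consonant (*uvup*, *alak*); -epe when the stem ends in a voiced consonant (*kafow*, *had*); -so when the stem ends in a vowel (*lanopde*, *vegu*).
Since the final sound of *lulpaw* is /w/ (a voiced consonant), it takes -epe, giving *lulpawepe*.
*pu* — final sound /u/ (a vowel) → -so → *puso*.
The final sound of *bonak* is /k/, which is a voiceless consonant, so the suffix is -vaw, giving *bonakvaw*.

lulpawepe, puso, bonakvaw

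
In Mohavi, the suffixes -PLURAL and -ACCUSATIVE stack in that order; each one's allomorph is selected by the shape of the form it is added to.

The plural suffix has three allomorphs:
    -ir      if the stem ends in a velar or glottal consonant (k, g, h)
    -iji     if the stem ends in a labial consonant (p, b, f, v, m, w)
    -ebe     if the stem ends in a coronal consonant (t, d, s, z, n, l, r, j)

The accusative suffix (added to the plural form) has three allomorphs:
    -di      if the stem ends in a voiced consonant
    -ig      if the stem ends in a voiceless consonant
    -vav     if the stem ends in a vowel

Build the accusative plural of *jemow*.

*jemow* — final consonant /w/ (labial) → -iji → *jemowiji*.
The plural form *jemowiji*: final sound = /i/, a vowel → -vav → *jemowijivav*.

jemowijivav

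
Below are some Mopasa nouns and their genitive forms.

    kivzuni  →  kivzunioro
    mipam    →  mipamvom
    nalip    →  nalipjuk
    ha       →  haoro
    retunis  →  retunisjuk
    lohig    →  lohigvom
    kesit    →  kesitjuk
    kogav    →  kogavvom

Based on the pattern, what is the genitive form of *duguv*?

The pattern is voicing of the final sound: -juk when the stem ends in a voiceless consonant (*nalip*, *retunis*, *kesit*); -vom when the stem ends in a voiced consonant (*mipam*, *lohig*, *kogav*); -oro when the stem ends in a vowel (*kivzuni*, *ha*).
The final sound of *duguv* is /v/, which is a voiced consonant, so the suffix is -vom, giving *duguvvom*.

duguvvom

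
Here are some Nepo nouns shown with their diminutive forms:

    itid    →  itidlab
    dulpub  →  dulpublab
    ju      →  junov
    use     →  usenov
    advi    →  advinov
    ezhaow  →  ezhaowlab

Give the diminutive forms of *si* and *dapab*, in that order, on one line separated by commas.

Looking at the final sound of each stem: -lab when the stem ends in a consonant (*itid*, *dulpub*, *ezhaow*); -nov when the stem ends in a vowel (*ju*, *use*, *advi*).
The final sound of *si* is /i/, which is a vowel, so the suffix is -nov, giving *sinov*.
The final sound of *dapab* is /b/, which is a consonant, so the suffix is -lab, giving *dapablab*.

sinov, dapablab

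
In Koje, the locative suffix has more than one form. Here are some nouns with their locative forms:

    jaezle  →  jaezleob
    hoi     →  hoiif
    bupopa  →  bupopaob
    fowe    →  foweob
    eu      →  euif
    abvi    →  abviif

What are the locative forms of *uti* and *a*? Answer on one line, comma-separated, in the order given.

The suffix is conditioned by the last vowel: -if when the last vowel of the stem is a high vowel (*hoi*, *eu*, *abvi*); -ob when the last vowel of the stem is a non-high vowel (*jaezle*, *bupopa*, *fowe*).
*uti*: last vowel = /i/, a high vowel → -if → *utiif*.
*a*: last vowel = /a/, a non-high vowel → -ob → *aob*.

utiif, aob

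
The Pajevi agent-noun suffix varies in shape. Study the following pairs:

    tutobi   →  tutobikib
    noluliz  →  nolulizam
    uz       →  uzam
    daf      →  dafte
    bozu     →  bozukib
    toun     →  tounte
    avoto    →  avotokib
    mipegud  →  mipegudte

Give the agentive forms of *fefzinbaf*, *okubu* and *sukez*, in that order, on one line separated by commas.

The suffix is conditioned by the final sound: -am when the stem ends in a sibilant (*noluliz*, *uz*); -te when the stem ends in a non-sibilant consonant (*daf*, *toun*, *mipegud*); -kib when the stem ends in a vowel (*tutobi*, *bozu*, *avoto*).
The final sound of *fefzinbaf* is /f/, which is a non-sibilant consonant, so the suffix is -te, giving *fefzinbafte*.
Since the final sound of *okubu* is /u/ (a vowel), it takes -kib, giving *okubukib*.
Since the final sound of *sukez* is /z/ (a sibilant), it takes -am, giving *sukezam*.

fefzinbafte, okubukib, sukezam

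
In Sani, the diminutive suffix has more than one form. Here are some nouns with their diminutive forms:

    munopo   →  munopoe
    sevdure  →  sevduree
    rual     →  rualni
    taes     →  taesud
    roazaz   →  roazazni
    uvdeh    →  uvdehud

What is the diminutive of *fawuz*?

fawuzni

The pattern is voicing of the final sound: -ud when the stem ends in a voiceless consonant (*taes*, *uvdeh*); -ni when the stem ends in a voiced consonant (*rual*, *roazaz*); -e when the stem ends in a vowel (*munopo*, *sevdure*).
*fawuz*: final sound = /z/, a voiced consonant → -ni → *fawuzni*.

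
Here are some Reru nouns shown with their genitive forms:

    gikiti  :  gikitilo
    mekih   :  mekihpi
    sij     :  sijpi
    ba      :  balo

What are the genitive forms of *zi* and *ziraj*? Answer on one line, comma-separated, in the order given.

The alternation tracks the final sound of the stem — -pi when the stem ends in a consonant (*mekih*, *sij*); -lo when the stem ends in a vowel (*gikiti*, *ba*).
*zi* — final sound /i/ (a vowel) → -lo → *zilo*.
The final sound of *ziraj* is /j/, which is a consonant, so the suffix is -pi, giving *zirajpi*.

zilo, zirajpi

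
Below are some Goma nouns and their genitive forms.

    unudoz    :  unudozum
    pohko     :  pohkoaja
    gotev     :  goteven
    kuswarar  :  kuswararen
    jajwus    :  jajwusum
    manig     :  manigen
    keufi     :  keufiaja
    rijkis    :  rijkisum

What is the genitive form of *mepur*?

Looking at the final sound of each stem: -um when the stem ends in a sibilant (*unudoz*, *jajwus*, *rijkis*); -en when the stem ends in a non-sibilant consonant (*gotev*, *kuswarar*, *manig*); -aja when the stem ends in a vowel (*pohko*, *keufi*).
*mepur* — final sound /r/ (a non-sibilant consonant) → -en → *mepuren*.

mepuren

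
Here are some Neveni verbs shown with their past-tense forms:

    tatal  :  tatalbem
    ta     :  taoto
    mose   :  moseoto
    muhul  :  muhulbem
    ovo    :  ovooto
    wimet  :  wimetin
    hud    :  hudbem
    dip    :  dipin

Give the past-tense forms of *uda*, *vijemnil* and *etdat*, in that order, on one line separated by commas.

Looking at the final sound of each stem: -in when the stem ends in a voiceless consonant (*wimet*, *dip*); -bem when the stem ends in a voiced consonant (*tatal*, *muhul*, *hud*); -oto when the stem ends in a vowel (*ta*, *mose*, *ovo*).
*uda* — final sound /a/ (a vowel) → -oto → *udaoto*.
*vijemnil*: final sound = /l/, a voiced consonant → -bem → *vijemnilbem*.
*etdat*: final sound = /t/, a voiceless consonant → -in → *etdatin*.

udaoto, vijemnilbem, etdatin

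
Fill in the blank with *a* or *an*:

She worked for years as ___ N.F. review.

The indefinite article is chosen by the initial *sound* of the following word, not its spelling.
The initialism *N.F.* is read letter by letter; the first letter, N, is pronounced /ɛn/, which begins with a vowel sound.
So the article is *an*: She worked for years as an N.F. review.

an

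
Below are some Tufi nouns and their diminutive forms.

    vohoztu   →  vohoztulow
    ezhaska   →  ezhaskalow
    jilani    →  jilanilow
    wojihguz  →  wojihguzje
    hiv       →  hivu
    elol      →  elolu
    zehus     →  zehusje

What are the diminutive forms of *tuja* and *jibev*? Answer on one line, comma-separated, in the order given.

tujalow, jibevu

The alternation tracks the final sound of the stem — -je when the stem ends in a sibilant (*wojihguz*, *zehus*); -u when the stem ends in a non-sibilant consonant (*hiv*, *elol*); -low when the stem ends in a vowel (*vohoztu*, *ezhaska*, *jilani*).
Since the final sound of *tuja* is /a/ (a vowel), it takes -low, giving *tujalow*.
*jibev* — final sound /v/ (a non-sibilant consonant) → -u → *jibevu*.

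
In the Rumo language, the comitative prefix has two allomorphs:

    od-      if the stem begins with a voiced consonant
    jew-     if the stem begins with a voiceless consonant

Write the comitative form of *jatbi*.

odjatbi

*jatbi*: first consonant = /j/, voiced → od- → *odjatbi*.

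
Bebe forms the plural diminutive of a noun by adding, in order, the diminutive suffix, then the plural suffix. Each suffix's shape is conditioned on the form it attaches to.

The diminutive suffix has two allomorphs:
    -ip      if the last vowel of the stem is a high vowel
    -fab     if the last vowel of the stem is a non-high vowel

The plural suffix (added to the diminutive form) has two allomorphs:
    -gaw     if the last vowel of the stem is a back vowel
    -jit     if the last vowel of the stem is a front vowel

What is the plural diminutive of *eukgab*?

*eukgab* — last vowel /a/ (a non-high vowel) → -fab → *eukgabfab*.
Since the last vowel of the diminutive form *eukgabfab* is /a/ (a back vowel), it takes -gaw, giving *eukgabfabgaw*.

eukgabfabgaw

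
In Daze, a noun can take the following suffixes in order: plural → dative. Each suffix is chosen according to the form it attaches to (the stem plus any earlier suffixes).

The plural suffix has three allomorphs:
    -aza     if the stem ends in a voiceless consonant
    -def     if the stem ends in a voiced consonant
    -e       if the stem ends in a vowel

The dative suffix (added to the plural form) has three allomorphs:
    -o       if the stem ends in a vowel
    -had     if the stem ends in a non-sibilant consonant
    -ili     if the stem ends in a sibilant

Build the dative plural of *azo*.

azoeo

The final sound of *azo* is /o/, which is a vowel, so the plural suffix is -e, giving *azoe*.
Since the final sound of the plural form *azoe* is /e/ (a vowel), it takes -o, giving *azoeo*.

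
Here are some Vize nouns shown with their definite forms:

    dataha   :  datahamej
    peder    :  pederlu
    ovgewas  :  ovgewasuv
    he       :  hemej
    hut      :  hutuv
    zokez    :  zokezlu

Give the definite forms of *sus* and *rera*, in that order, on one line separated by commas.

susuv, reramej

Looking at the final sound of each stem: -uv when the stem ends in a voiceless consonant (*ovgewas*, *hut*); -lu when the stem ends in a voiced consonant (*peder*, *zokez*); -mej when the stem ends in a vowel (*dataha*, *he*).
Since the final sound of *sus* is /s/ (a voiceless consonant), it takes -uv, giving *susuv*.
*rera*: final sound = /a/, a vowel → -mej → *reramej*.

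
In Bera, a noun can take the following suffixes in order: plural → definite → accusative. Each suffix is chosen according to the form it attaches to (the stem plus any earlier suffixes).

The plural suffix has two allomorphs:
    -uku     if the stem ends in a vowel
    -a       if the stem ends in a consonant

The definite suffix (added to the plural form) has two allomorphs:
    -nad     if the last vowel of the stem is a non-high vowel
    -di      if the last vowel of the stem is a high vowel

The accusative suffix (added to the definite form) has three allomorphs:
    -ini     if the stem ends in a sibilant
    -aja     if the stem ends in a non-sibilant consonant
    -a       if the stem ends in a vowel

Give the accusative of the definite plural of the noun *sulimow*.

sulimowanadaja

The final sound of *sulimow* is /w/, which is a consonant, so the plural suffix is -a, giving *sulimowa*.
The plural form *sulimowa* — last vowel /a/ (a non-high vowel) → -nad → *sulimowanad*.
The final sound of the definite form *sulimowanad* is /d/, which is a non-sibilant consonant, so the accusative suffix is -aja, giving *sulimowanadaja*.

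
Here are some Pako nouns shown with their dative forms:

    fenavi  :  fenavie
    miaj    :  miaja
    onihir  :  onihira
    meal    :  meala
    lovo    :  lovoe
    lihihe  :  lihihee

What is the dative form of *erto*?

The suffix is conditioned by the final sound: -a when the stem ends in a consonant (*miaj*, *onihir*, *meal*); -e when the stem ends in a vowel (*fenavi*, *lovo*, *lihihe*).
Since the final sound of *erto* is /o/ (a vowel), it takes -e, giving *ertoe*.

ertoe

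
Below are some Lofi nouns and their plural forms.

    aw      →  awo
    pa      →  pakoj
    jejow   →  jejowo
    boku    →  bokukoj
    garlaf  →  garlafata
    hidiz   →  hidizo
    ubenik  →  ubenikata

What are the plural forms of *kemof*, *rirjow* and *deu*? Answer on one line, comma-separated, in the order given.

kemofata, rirjowo, deukoj

The suffix is conditioned by the final sound: -ata when the stem ends in a voiceless consonant (*garlaf*, *ubenik*); -o when the stem ends in a voiced consonant (*aw*, *jejow*, *hidiz*); -koj when the stem ends in a vowel (*pa*, *boku*).
Since the final sound of *kemof* is /f/ (a voiceless consonant), it takes -ata, giving *kemofata*.
The final sound of *rirjow* is /w/, which is a voiced consonant, so the suffix is -o, giving *rirjowo*.
Since the final sound of *deu* is /u/ (a vowel), it takes -koj, giving *deukoj*.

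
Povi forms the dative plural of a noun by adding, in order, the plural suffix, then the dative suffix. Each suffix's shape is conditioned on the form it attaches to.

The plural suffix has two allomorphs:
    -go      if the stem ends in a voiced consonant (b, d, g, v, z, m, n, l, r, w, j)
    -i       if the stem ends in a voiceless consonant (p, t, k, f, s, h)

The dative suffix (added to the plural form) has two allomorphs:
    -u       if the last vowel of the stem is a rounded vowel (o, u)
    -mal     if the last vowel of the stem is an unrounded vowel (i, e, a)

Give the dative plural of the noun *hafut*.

*hafut*: final consonant = /t/, voiceless → -i → *hafuti*.
The plural form *hafuti*: last vowel = /i/, an unrounded vowel → -mal → *hafutimal*.

hafutimal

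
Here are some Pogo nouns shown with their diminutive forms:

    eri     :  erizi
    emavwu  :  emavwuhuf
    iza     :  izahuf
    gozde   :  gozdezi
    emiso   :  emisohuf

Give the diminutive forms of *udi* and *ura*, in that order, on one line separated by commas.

udizi, urahuf

The suffix is conditioned by the last vowel: -zi when the last vowel of the stem is a front vowel (*eri*, *gozde*); -huf when the last vowel of the stem is a back vowel (*emavwu*, *iza*, *emiso*).
*udi* — last vowel /i/ (a front vowel) → -zi → *udizi*.
Since the last vowel of *ura* is /a/ (a back vowel), it takes -huf, giving *urahuf*.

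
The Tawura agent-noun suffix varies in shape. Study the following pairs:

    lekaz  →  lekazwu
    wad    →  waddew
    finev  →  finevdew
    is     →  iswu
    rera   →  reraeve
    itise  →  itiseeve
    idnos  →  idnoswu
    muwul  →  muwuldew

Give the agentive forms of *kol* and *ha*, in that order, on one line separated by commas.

The alternation tracks the final sound of the stem — -wu when the stem ends in a sibilant (*lekaz*, *is*, *idnos*); -dew when the stem ends in a non-sibilant consonant (*wad*, *finev*, *muwul*); -eve when the stem ends in a vowel (*rera*, *itise*).
Since the final sound of *kol* is /l/ (a non-sibilant consonant), it takes -dew, giving *koldew*.
*ha* — final sound /a/ (a vowel) → -eve → *haeve*.

koldew, haeve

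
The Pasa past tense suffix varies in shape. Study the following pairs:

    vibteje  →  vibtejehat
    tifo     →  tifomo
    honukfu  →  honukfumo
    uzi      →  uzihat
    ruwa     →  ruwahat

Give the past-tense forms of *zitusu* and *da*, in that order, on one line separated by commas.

The suffix is conditioned by the last vowel: -mo when the last vowel of the stem is a rounded vowel (*tifo*, *honukfu*); -hat when the last vowel of the stem is an unrounded vowel (*vibteje*, *uzi*, *ruwa*).
*zitusu* — last vowel /u/ (a rounded vowel) → -mo → *zitusumo*.
*da* — last vowel /a/ (an unrounded vowel) → -hat → *dahat*.

zitusumo, dahat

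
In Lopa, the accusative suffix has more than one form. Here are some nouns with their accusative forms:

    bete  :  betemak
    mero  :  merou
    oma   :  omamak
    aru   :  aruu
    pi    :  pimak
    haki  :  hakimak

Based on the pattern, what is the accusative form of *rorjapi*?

rorjapimak

The alternation tracks the last vowel of the stem — -u when the last vowel of the stem is a rounded vowel (*mero*, *aru*); -mak when the last vowel of the stem is an unrounded vowel (*bete*, *oma*, *pi*, *haki*).
*rorjapi* — last vowel /i/ (an unrounded vowel) → -mak → *rorjapimak*.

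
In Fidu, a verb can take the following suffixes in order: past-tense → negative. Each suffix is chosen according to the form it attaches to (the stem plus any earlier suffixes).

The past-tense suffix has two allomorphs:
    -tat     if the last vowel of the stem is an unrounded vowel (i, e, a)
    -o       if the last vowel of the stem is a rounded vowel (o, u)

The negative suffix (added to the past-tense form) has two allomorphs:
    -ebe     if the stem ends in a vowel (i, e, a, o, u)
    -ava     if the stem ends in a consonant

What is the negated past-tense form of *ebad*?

Since the last vowel of *ebad* is /a/ (an unrounded vowel), it takes -tat, giving *ebadtat*.
The past-tense form *ebadtat* — final sound /t/ (a consonant) → -ava → *ebadtatava*.

ebadtatava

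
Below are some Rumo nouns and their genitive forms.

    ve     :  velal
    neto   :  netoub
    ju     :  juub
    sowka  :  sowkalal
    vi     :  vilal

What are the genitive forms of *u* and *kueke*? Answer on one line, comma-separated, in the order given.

Looking at the last vowel of each stem: -ub when the last vowel of the stem is a rounded vowel (*neto*, *ju*); -lal when the last vowel of the stem is an unrounded vowel (*ve*, *sowka*, *vi*).
*u* — last vowel /u/ (a rounded vowel) → -ub → *uub*.
The last vowel of *kueke* is /e/, which is an unrounded vowel, so the suffix is -lal, giving *kuekelal*.

uub, kuekelal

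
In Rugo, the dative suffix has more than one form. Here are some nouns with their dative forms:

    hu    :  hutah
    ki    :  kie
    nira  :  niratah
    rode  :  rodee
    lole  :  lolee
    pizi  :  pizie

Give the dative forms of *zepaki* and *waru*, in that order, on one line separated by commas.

zepakie, warutah

The suffix is conditioned by the last vowel: -e when the last vowel of the stem is a front vowel (*ki*, *rode*, *lole*, *pizi*); -tah when the last vowel of the stem is a back vowel (*hu*, *nira*).
Since the last vowel of *zepaki* is /i/ (a front vowel), it takes -e, giving *zepakie*.
*waru* — last vowel /u/ (a back vowel) → -tah → *warutah*.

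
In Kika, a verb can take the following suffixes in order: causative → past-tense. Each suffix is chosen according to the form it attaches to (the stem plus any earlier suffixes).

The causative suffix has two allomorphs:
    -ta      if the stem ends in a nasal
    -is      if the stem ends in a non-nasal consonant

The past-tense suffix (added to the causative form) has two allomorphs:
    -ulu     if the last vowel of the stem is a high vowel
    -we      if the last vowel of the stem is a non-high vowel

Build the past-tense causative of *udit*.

uditisulu

*udit*: final consonant = /t/, non-nasal → -is → *uditis*.
The causative form *uditis* — last vowel /i/ (a high vowel) → -ulu → *uditisulu*.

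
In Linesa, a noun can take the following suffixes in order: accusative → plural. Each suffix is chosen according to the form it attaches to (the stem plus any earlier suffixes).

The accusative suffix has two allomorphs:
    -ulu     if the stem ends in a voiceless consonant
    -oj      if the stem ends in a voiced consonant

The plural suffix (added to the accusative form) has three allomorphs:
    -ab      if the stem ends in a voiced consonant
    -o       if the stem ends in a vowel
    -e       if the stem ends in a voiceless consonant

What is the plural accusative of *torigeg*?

The final consonant of *torigeg* is /g/, which is voiced, so the accusative suffix is -oj, giving *torigegoj*.
The accusative form *torigegoj*: final sound = /j/, a voiced consonant → -ab → *torigegojab*.

torigegojab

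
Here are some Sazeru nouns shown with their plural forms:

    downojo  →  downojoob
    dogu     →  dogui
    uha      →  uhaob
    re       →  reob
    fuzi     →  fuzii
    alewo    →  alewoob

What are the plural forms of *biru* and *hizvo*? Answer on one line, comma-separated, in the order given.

birui, hizvoob

Looking at the last vowel of each stem: -i when the last vowel of the stem is a high vowel (*dogu*, *fuzi*); -ob when the last vowel of the stem is a non-high vowel (*downojo*, *uha*, *re*, *alewo*).
Since the last vowel of *biru* is /u/ (a high vowel), it takes -i, giving *birui*.
*hizvo* — last vowel /o/ (a non-high vowel) → -ob → *hizvoob*.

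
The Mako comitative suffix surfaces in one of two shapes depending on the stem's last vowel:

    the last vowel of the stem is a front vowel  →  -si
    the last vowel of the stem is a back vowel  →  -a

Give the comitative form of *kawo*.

Since the last vowel of *kawo* is /o/ (a back vowel), it takes -a, giving *kawoa*.

kawoa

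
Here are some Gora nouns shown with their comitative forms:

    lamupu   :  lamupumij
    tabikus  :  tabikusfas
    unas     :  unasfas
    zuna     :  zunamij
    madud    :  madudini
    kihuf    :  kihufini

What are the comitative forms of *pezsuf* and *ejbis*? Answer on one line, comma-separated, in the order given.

The suffix is conditioned by the final sound: -fas when the stem ends in a sibilant (*tabikus*, *unas*); -ini when the stem ends in a non-sibilant consonant (*madud*, *kihuf*); -mij when the stem ends in a vowel (*lamupu*, *zuna*).
The final sound of *pezsuf* is /f/, which is a non-sibilant consonant, so the suffix is -ini, giving *pezsufini*.
*ejbis* — final sound /s/ (a sibilant) → -fas → *ejbisfas*.

pezsufini, ejbisfas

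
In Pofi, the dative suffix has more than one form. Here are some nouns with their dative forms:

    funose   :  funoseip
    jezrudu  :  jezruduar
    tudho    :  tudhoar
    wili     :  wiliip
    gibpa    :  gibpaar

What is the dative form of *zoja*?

The pattern is front/back vowel harmony: -ip when the last vowel of the stem is a front vowel (*funose*, *wili*); -ar when the last vowel of the stem is a back vowel (*jezrudu*, *tudho*, *gibpa*).
Since the last vowel of *zoja* is /a/ (a back vowel), it takes -ar, giving *zojaar*.

zojaar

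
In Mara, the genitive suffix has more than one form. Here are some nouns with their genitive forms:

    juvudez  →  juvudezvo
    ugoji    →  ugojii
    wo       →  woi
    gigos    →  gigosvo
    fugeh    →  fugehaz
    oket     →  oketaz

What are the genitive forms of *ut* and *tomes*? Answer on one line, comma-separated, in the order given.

utaz, tomesvo

Looking at the final sound of each stem: -vo when the stem ends in a sibilant (*juvudez*, *gigos*); -az when the stem ends in a non-sibilant consonant (*fugeh*, *oket*); -i when the stem ends in a vowel (*ugoji*, *wo*).
*ut* — final sound /t/ (a non-sibilant consonant) → -az → *utaz*.
*tomes* — final sound /s/ (a sibilant) → -vo → *tomesvo*.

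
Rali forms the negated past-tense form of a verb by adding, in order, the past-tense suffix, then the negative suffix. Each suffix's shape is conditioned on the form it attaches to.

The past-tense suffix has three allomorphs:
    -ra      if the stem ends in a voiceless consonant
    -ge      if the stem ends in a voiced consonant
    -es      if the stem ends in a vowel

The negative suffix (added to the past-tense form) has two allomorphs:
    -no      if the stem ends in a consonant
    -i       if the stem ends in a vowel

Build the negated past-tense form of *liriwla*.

liriwlaesno

The final sound of *liriwla* is /a/, which is a vowel, so the past-tense suffix is -es, giving *liriwlaes*.
The past-tense form *liriwlaes* — final sound /s/ (a consonant) → -no → *liriwlaesno*.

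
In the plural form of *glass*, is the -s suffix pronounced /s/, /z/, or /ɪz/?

/ɪz/

The stem *glass* ends in a sibilant (/s, z, ʃ, ʒ, tʃ, dʒ/).
The plural suffix surfaces as /ɪz/ after sibilants, /s/ after other voiceless consonants, and /z/ after other voiced sounds.
So the plural -s on *glass* is pronounced /ɪz/.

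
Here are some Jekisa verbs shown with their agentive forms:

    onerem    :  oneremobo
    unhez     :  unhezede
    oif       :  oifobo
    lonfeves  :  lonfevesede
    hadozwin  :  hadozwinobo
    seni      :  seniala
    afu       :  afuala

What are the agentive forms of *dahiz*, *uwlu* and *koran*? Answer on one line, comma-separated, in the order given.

The suffix is conditioned by the final sound: -ede when the stem ends in a sibilant (*unhez*, *lonfeves*); -obo when the stem ends in a non-sibilant consonant (*onerem*, *oif*, *hadozwin*); -ala when the stem ends in a vowel (*seni*, *afu*).
*dahiz* — final sound /z/ (a sibilant) → -ede → *dahizede*.
*uwlu*: final sound = /u/, a vowel → -ala → *uwluala*.
The final sound of *koran* is /n/, which is a non-sibilant consonant, so the suffix is -obo, giving *koranobo*.

dahizede, uwluala, koranobo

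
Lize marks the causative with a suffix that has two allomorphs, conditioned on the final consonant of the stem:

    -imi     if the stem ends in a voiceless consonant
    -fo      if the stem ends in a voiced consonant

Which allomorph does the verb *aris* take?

-imi

Since the final consonant of *aris* is /s/ (voiceless), it takes -imi.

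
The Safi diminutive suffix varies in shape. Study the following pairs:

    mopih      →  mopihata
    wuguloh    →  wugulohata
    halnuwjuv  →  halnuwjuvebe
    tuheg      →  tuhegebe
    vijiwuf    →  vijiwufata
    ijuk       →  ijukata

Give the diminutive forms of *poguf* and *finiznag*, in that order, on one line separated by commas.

The suffix is conditioned by the final consonant: -ata when the stem ends in a voiceless consonant (*mopih*, *wuguloh*, *vijiwuf*, *ijuk*); -ebe when the stem ends in a voiced consonant (*halnuwjuv*, *tuheg*).
The final consonant of *poguf* is /f/, which is voiceless, so the suffix is -ata, giving *pogufata*.
*finiznag*: final consonant = /g/, voiced → -ebe → *finiznagebe*.

pogufata, finiznagebe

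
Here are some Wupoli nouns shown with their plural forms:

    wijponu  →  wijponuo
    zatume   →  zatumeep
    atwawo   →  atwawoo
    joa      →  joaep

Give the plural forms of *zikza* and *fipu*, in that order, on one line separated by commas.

zikzaep, fipuo

The pattern is rounding harmony: -o when the last vowel of the stem is a rounded vowel (*wijponu*, *atwawo*); -ep when the last vowel of the stem is an unrounded vowel (*zatume*, *joa*).
*zikza*: last vowel = /a/, an unrounded vowel → -ep → *zikzaep*.
The last vowel of *fipu* is /u/, which is a rounded vowel, so the suffix is -o, giving *fipuo*.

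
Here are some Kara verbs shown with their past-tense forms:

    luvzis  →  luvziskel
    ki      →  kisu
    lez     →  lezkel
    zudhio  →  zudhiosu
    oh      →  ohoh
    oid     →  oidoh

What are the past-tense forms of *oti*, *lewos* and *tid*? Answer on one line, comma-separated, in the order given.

otisu, lewoskel, tidoh

The alternation tracks the final sound of the stem — -kel when the stem ends in a sibilant (*luvzis*, *lez*); -oh when the stem ends in a non-sibilant consonant (*oh*, *oid*); -su when the stem ends in a vowel (*ki*, *zudhio*).
*oti* — final sound /i/ (a vowel) → -su → *otisu*.
*lewos*: final sound = /s/, a sibilant → -kel → *lewoskel*.
The final sound of *tid* is /d/, which is a non-sibilant consonant, so the suffix is -oh, giving *tidoh*.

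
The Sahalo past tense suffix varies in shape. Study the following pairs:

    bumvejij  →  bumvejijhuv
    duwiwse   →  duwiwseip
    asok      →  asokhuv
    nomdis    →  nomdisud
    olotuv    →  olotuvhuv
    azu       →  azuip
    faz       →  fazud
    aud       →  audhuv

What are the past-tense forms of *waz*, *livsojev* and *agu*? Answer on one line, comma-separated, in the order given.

wazud, livsojevhuv, aguip

The pattern is sibilance of the final sound: -ud when the stem ends in a sibilant (*nomdis*, *faz*); -huv when the stem ends in a non-sibilant consonant (*bumvejij*, *asok*, *olotuv*, *aud*); -ip when the stem ends in a vowel (*duwiwse*, *azu*).
*waz* — final sound /z/ (a sibilant) → -ud → *wazud*.
*livsojev* — final sound /v/ (a non-sibilant consonant) → -huv → *livsojevhuv*.
*agu* — final sound /u/ (a vowel) → -ip → *aguip*.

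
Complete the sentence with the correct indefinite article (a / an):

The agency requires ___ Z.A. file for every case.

The indefinite article is chosen by the initial *sound* of the following word, not its spelling.
The initialism *Z.A.* is read letter by letter; the first letter, Z, is pronounced /ziː/, which begins with a consonant sound.
So the article is *a*: The agency requires a Z.A. file for every case.

a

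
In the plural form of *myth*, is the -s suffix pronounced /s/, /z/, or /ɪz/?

The stem *myth* ends in a voiceless non-sibilant consonant.
The plural suffix surfaces as /ɪz/ after sibilants, /s/ after other voiceless consonants, and /z/ after other voiced sounds.
So the plural -s on *myth* is pronounced /s/.

/s/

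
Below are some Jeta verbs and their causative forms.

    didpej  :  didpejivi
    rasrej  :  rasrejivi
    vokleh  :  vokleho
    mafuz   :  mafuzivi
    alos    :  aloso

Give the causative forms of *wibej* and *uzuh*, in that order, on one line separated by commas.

wibejivi, uzuho

The suffix is conditioned by the final consonant: -o when the stem ends in a voiceless consonant (*vokleh*, *alos*); -ivi when the stem ends in a voiced consonant (*didpej*, *rasrej*, *mafuz*).
Since the final consonant of *wibej* is /j/ (voiced), it takes -ivi, giving *wibejivi*.
The final consonant of *uzuh* is /h/, which is voiceless, so the suffix is -o, giving *uzuho*.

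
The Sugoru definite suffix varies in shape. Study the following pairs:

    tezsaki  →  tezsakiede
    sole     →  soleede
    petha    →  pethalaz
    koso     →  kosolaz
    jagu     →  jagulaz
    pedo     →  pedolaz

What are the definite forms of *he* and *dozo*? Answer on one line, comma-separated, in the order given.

The pattern is front/back vowel harmony: -ede when the last vowel of the stem is a front vowel (*tezsaki*, *sole*); -laz when the last vowel of the stem is a back vowel (*petha*, *koso*, *jagu*, *pedo*).
The last vowel of *he* is /e/, which is a front vowel, so the suffix is -ede, giving *heede*.
The last vowel of *dozo* is /o/, which is a back vowel, so the suffix is -laz, giving *dozolaz*.

heede, dozolaz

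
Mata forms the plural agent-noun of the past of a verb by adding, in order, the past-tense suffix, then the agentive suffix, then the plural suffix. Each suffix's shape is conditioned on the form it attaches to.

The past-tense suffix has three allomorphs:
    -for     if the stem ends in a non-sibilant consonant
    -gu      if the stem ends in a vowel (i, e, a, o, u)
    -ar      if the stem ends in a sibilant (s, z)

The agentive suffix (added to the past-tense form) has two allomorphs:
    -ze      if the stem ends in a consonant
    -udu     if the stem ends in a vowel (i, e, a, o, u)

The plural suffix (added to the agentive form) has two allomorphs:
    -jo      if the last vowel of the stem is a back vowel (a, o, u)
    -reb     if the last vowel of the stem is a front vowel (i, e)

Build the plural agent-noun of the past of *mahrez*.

*mahrez* — final sound /z/ (a sibilant) → -ar → *mahrezar*.
The final sound of the past-tense form *mahrezar* is /r/, which is a consonant, so the agentive suffix is -ze, giving *mahrezarze*.
The agentive form *mahrezarze*: last vowel = /e/, a front vowel → -reb → *mahrezarzereb*.

mahrezarzereb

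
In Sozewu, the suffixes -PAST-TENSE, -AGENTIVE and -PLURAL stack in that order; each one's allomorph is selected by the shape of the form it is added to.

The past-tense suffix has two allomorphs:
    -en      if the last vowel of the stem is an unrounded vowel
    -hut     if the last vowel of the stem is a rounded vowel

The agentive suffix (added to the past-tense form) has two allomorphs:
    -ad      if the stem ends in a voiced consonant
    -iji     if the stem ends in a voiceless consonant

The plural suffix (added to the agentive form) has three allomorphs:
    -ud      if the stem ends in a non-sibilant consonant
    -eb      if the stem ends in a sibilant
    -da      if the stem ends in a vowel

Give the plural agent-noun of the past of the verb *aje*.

ajeenadud

*aje* — last vowel /e/ (an unrounded vowel) → -en → *ajeen*.
The past-tense form *ajeen* — final consonant /n/ (voiced) → -ad → *ajeenad*.
The agentive form *ajeenad*: final sound = /d/, a non-sibilant consonant → -ud → *ajeenadud*.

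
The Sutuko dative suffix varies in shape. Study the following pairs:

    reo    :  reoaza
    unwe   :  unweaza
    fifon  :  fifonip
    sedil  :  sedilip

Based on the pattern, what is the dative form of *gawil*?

gawilip

Looking at the final sound of each stem: -ip when the stem ends in a consonant (*fifon*, *sedil*); -aza when the stem ends in a vowel (*reo*, *unwe*).
The final sound of *gawil* is /l/, which is a consonant, so the suffix is -ip, giving *gawilip*.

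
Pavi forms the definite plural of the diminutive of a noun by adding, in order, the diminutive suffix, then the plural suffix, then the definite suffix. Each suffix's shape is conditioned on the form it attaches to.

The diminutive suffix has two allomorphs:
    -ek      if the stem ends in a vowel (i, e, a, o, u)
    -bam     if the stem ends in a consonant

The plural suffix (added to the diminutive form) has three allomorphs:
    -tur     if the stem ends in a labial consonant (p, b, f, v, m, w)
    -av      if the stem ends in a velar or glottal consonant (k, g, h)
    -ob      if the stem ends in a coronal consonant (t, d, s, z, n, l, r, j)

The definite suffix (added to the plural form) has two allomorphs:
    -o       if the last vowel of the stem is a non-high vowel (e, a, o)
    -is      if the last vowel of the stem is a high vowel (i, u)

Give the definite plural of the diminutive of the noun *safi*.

*safi*: final sound = /i/, a vowel → -ek → *safiek*.
The final consonant of the diminutive form *safiek* is /k/, which is velar/glottal, so the plural suffix is -av, giving *safiekav*.
The plural form *safiekav*: last vowel = /a/, a non-high vowel → -o → *safiekavo*.

safiekavo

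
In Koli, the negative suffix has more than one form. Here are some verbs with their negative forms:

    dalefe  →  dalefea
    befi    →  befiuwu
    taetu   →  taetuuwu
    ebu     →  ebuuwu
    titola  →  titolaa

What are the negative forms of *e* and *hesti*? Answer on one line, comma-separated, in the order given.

The suffix is conditioned by the last vowel: -uwu when the last vowel of the stem is a high vowel (*befi*, *taetu*, *ebu*); -a when the last vowel of the stem is a non-high vowel (*dalefe*, *titola*).
*e* — last vowel /e/ (a non-high vowel) → -a → *ea*.
*hesti*: last vowel = /i/, a high vowel → -uwu → *hestiuwu*.

ea, hestiuwu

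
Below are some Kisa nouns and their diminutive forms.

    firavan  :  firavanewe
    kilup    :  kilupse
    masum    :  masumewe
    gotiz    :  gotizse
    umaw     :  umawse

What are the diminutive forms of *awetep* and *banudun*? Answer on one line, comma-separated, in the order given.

The alternation tracks the final consonant of the stem — -ewe when the stem ends in a nasal (*firavan*, *masum*); -se when the stem ends in a non-nasal consonant (*kilup*, *gotiz*, *umaw*).
The final consonant of *awetep* is /p/, which is non-nasal, so the suffix is -se, giving *awetepse*.
Since the final consonant of *banudun* is /n/ (a nasal), it takes -ewe, giving *banudunewe*.

awetepse, banudunewe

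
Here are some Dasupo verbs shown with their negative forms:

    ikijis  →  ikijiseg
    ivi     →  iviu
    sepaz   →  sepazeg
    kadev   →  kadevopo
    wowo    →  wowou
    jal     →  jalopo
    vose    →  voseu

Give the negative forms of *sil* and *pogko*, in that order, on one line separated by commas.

silopo, pogkou

The pattern is sibilance of the final sound: -eg when the stem ends in a sibilant (*ikijis*, *sepaz*); -opo when the stem ends in a non-sibilant consonant (*kadev*, *jal*); -u when the stem ends in a vowel (*ivi*, *wowo*, *vose*).
Since the final sound of *sil* is /l/ (a non-sibilant consonant), it takes -opo, giving *silopo*.
*pogko*: final sound = /o/, a vowel → -u → *pogkou*.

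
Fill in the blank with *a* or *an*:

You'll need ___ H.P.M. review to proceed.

The indefinite article is chosen by the initial *sound* of the following word, not its spelling.
The initialism *H.P.M.* is read letter by letter; the first letter, H, is pronounced /eɪtʃ/, which begins with a vowel sound.
So the article is *an*: You'll need an H.P.M. review to proceed.

an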